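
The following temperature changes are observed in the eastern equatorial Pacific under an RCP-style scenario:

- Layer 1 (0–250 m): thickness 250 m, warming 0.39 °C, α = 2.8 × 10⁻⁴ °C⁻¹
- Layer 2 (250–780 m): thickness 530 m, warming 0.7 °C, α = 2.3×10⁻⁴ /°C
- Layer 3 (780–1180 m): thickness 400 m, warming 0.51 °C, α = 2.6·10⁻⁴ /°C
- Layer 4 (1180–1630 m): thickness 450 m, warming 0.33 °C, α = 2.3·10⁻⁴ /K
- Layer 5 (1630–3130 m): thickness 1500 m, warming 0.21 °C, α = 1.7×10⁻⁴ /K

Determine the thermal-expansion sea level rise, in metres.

0.25 m

250 × 0.39 × 2.8×10⁻⁴ = 0.02730 m
0.7 × 2.3×10⁻⁴ × 530 = 0.08533 m
Layer 3: 2.6×10⁻⁴ × 400 × 0.51 = 0.05304 m
0.33 × 2.3×10⁻⁴ × 450 = 0.034155 m
1500 × 1.7×10⁻⁴ × 0.21 = 0.05355 m
Δh = 0.02730 + 0.08533 + 0.05304 + 0.034155 + 0.05355 = 0.253375 m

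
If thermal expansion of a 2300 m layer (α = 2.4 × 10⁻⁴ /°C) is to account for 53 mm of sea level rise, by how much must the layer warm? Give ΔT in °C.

0.0960 °C

ΔT = Δh/(αH) = 0.053 / (2.4×10⁻⁴ × 2300) ≈ 0.09601 °C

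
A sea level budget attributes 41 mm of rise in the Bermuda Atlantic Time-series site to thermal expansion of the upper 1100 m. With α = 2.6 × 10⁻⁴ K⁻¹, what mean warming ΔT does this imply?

ΔT = Δh/(αH) = 0.041 / (2.6×10⁻⁴ × 1100) ≈ 0.1434 K

about 0.143 K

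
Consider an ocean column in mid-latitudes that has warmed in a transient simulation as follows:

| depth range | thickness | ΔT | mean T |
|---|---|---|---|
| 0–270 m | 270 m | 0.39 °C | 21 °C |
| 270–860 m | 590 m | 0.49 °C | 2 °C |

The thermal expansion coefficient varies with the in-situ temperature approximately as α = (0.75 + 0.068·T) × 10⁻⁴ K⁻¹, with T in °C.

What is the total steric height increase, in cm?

4.9 cm

Layer 1: α = (0.75 + 0.068×21)×10⁻⁴ = 2.178×10⁻⁴ K⁻¹
Layer 2: α = (0.75 + 0.068×2)×10⁻⁴ = 0.886×10⁻⁴ K⁻¹
2.178×10⁻⁴ × 0.39 × 270 = 0.02293434 m
Layer 2: 0.49 × 0.886×10⁻⁴ × 590 = 0.02561426 m
Δh = 0.02293434 + 0.02561426 = 0.0485486 m ≈ 4.9 cm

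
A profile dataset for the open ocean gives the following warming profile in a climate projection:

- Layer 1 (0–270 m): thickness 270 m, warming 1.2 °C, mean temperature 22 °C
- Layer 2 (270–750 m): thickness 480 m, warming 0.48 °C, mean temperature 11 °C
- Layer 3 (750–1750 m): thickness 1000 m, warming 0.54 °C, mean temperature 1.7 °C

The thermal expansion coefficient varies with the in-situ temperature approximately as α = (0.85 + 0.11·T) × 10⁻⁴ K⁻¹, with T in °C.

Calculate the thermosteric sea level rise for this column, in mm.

209 mm of thermosteric rise

Layer 1: α = (0.85 + 0.11×22)×10⁻⁴ = 3.27×10⁻⁴ K⁻¹
Layer 2: α = (0.85 + 0.11×11)×10⁻⁴ = 2.06×10⁻⁴ K⁻¹
Layer 3: α = (0.85 + 0.11×1.7)×10⁻⁴ = 1.037×10⁻⁴ K⁻¹
Layer 1: 1.2 × 3.27×10⁻⁴ × 270 = 0.105948 m
270–750 m: 0.48 × 2.06×10⁻⁴ × 480 = 0.0474624 m
1.037×10⁻⁴ × 1000 × 0.54 = 0.055998 m
Δh = 0.105948 + 0.0474624 + 0.055998 = 0.2094084 m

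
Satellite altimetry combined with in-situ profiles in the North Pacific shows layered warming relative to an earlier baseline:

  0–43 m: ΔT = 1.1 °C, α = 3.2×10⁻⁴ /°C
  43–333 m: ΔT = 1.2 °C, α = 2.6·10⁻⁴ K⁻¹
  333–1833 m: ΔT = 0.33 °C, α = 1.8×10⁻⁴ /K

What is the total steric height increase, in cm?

19 cm of thermosteric rise

Layer 1: 3.2×10⁻⁴ × 1.1 × 43 = 0.015136 m
290 × 1.2 × 2.6×10⁻⁴ = 0.09048 m
333–1833 m: 0.33 × 1.8×10⁻⁴ × 1500 = 0.08910 m
Δh = 0.015136 + 0.09048 + 0.08910 = 0.194716 m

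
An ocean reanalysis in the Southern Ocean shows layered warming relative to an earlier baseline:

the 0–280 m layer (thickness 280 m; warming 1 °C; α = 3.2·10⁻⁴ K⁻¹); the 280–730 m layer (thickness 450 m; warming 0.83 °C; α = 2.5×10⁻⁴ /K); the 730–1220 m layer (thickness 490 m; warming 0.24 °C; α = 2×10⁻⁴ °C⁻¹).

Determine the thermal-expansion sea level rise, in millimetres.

210 mm

Layer 1: 280 × 3.2×10⁻⁴ × 1 = 0.08960 m
Layer 2: 450 × 0.83 × 2.5×10⁻⁴ = 0.093375 m
Layer 3: 2×10⁻⁴ × 0.24 × 490 = 0.02352 m
Δh = 0.08960 + 0.093375 + 0.02352 = 0.206495 m ≈ 210 mm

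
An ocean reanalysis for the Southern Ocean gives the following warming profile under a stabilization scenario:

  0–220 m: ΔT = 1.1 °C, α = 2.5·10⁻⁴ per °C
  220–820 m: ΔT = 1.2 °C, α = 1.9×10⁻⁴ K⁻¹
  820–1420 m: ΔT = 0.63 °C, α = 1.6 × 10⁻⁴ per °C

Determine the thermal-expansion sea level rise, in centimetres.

Layer 1: 220 × 1.1 × 2.5×10⁻⁴ = 0.06050 m
1.9×10⁻⁴ × 600 × 1.2 = 0.13680 m
820–1420 m: 1.6×10⁻⁴ × 0.63 × 600 = 0.06048 m
Δh = 0.06050 + 0.13680 + 0.06048 = 0.25778 m

Δh = 26 cm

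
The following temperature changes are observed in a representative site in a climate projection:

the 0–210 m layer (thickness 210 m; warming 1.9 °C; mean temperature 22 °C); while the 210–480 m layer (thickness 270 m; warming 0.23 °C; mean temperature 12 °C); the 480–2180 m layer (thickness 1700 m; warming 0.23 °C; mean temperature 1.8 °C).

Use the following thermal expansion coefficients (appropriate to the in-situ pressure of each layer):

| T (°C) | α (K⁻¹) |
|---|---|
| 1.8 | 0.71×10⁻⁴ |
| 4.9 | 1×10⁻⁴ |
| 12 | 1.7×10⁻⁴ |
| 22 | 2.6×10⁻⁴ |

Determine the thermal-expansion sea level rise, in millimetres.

142 mm of thermosteric rise

Layer 1 at 22 °C → α = 2.6×10⁻⁴ K⁻¹
Layer 2 at 12 °C → α = 1.7×10⁻⁴ K⁻¹
Layer 3 at 1.8 °C → α = 0.71×10⁻⁴ K⁻¹
2.6×10⁻⁴ × 210 × 1.9 = 0.10374 m
Layer 2: 1.7×10⁻⁴ × 0.23 × 270 = 0.010557 m
480–2180 m: 1700 × 0.71×10⁻⁴ × 0.23 = 0.027761 m
Δh = 0.10374 + 0.010557 + 0.027761 = 0.142058 m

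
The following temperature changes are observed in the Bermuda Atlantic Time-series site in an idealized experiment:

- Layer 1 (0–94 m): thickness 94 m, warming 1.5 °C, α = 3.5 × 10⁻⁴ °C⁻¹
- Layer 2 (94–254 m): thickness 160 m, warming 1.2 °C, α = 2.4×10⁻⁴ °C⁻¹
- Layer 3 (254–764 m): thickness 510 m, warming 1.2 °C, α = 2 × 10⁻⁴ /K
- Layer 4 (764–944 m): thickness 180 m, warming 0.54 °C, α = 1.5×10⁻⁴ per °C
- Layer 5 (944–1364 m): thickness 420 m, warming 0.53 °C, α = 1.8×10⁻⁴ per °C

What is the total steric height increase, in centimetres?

about 27.2 cm

3.5×10⁻⁴ × 94 × 1.5 = 0.04935 m
Layer 2: 160 × 1.2 × 2.4×10⁻⁴ = 0.04608 m
Layer 3: 2×10⁻⁴ × 1.2 × 510 = 0.12240 m
764–944 m: 180 × 0.54 × 1.5×10⁻⁴ = 0.01458 m
944–1364 m: 420 × 1.8×10⁻⁴ × 0.53 = 0.040068 m
Δh = 0.04935 + 0.04608 + 0.12240 + 0.01458 + 0.040068 = 0.272478 m ≈ 27.2 cm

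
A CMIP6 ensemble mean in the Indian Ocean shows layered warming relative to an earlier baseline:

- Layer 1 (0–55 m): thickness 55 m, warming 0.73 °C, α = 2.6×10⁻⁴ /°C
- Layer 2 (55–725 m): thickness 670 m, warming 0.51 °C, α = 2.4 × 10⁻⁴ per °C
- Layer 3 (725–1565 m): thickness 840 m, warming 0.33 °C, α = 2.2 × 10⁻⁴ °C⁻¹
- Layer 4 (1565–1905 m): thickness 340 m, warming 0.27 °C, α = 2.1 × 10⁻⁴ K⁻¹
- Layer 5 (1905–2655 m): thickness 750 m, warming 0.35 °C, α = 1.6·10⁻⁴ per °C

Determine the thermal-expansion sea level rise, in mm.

Δh = 210 mm

0–55 m: 0.73 × 2.6×10⁻⁴ × 55 = 0.010439 m
2.4×10⁻⁴ × 0.51 × 670 = 0.082008 m
0.33 × 2.2×10⁻⁴ × 840 = 0.060984 m
Layer 4: 2.1×10⁻⁴ × 0.27 × 340 = 0.019278 m
1.6×10⁻⁴ × 750 × 0.35 = 0.04200 m
Δh = 0.010439 + 0.082008 + 0.060984 + 0.019278 + 0.04200 = 0.214709 m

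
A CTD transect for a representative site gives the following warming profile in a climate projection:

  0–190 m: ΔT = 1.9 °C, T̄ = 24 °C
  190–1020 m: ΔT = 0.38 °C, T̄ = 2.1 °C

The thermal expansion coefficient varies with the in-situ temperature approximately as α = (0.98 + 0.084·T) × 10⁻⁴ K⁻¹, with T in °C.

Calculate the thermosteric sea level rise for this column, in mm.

Layer 1: α = (0.98 + 0.084×24)×10⁻⁴ = 2.996×10⁻⁴ K⁻¹
Layer 2: α = (0.98 + 0.084×2.1)×10⁻⁴ = 1.1564×10⁻⁴ K⁻¹
Layer 1: 2.996×10⁻⁴ × 1.9 × 190 = 0.1081556 m
0.38 × 830 × 1.1564×10⁻⁴ = 0.036472856 m
Δh = 0.1081556 + 0.036472856 = 0.144628456 m

Δh = 145 mm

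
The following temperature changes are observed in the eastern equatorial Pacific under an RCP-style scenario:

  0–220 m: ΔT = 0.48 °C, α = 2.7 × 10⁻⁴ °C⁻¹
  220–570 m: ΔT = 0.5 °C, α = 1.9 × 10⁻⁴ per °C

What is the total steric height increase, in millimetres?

2.7×10⁻⁴ × 0.48 × 220 = 0.028512 m
0.5 × 350 × 1.9×10⁻⁴ = 0.03325 m
Δh = 0.028512 + 0.03325 = 0.061762 m ≈ 61.8 mm

Δh = 61.8 mm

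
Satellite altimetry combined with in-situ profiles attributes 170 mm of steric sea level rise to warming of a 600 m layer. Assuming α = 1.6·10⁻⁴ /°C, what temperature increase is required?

ΔT ≈ 1.77 °C

ΔT = Δh/(αH) = 0.17 / (1.6×10⁻⁴ × 600) ≈ 1.771 °C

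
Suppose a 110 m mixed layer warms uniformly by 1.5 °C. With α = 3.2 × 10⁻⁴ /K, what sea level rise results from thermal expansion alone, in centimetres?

Δh ≈ 5.28 cm

Δh = αΔT·H = 3.2×10⁻⁴ × 1.5 × 110 = 0.05280 m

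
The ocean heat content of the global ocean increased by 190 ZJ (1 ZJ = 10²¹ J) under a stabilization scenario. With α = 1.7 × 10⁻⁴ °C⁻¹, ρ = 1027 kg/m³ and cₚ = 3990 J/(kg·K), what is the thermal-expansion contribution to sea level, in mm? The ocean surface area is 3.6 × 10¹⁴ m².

Per unit area: Q = 190×10²¹ / (3.6×10¹⁴) ≈ 5.278×10⁸ J/m²
Δh = αQ/(ρcₚ) = 1.7×10⁻⁴ × 5.278×10⁸ / (1027 × 3990) ≈ 0.021897 m

21.9 mm of thermosteric rise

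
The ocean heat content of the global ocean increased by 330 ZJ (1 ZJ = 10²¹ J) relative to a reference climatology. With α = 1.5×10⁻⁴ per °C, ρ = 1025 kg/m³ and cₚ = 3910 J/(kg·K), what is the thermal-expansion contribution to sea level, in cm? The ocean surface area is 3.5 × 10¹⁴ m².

Per unit area: Q = 330×10²¹ / (3.5×10¹⁴) ≈ 9.429×10⁸ J/m²
Δh = αQ/(ρcₚ) = 1.5×10⁻⁴ × 9.429×10⁸ / (1025 × 3910) ≈ 0.03529 m

Δh ≈ 3.5 cm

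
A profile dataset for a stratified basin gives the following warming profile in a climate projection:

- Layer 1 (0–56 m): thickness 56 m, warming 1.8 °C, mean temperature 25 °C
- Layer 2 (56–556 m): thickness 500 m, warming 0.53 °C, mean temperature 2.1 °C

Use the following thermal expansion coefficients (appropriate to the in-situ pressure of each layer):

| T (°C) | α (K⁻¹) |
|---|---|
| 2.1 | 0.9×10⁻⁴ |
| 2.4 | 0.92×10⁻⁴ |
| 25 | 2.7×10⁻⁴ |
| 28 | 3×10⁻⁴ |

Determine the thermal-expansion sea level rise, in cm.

5.11 cm

Layer 1 at 25 °C → α = 2.7×10⁻⁴ K⁻¹
Layer 2 at 2.1 °C → α = 0.9×10⁻⁴ K⁻¹
Layer 1: 1.8 × 2.7×10⁻⁴ × 56 = 0.027216 m
500 × 0.53 × 0.9×10⁻⁴ = 0.02385 m
Δh = 0.027216 + 0.02385 = 0.051066 m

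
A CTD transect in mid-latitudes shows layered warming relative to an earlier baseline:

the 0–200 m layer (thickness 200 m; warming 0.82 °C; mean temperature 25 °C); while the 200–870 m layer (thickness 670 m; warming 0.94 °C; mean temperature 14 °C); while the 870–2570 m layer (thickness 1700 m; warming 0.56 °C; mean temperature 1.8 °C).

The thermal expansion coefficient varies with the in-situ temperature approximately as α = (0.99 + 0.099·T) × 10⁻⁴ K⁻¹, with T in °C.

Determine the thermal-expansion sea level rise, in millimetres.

320 mm

Layer 1: α = (0.99 + 0.099×25)×10⁻⁴ = 3.465×10⁻⁴ K⁻¹
Layer 2: α = (0.99 + 0.099×14)×10⁻⁴ = 2.376×10⁻⁴ K⁻¹
Layer 3: α = (0.99 + 0.099×1.8)×10⁻⁴ = 1.1682×10⁻⁴ K⁻¹
3.465×10⁻⁴ × 0.82 × 200 = 0.056826 m
Layer 2: 670 × 0.94 × 2.376×10⁻⁴ = 0.14964048 m
Layer 3: 1700 × 1.1682×10⁻⁴ × 0.56 = 0.11121264 m
Δh = 0.056826 + 0.14964048 + 0.11121264 = 0.31767912 m ≈ 320 mm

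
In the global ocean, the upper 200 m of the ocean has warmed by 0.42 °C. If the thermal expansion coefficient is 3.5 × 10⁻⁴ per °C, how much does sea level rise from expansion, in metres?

0.0294 m of thermosteric rise

Δh = αΔT·H = 3.5×10⁻⁴ × 0.42 × 200 = 0.02940 m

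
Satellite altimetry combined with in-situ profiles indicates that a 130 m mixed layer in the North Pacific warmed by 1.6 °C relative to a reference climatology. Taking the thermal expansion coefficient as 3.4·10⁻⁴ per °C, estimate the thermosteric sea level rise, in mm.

Δh = αΔT·H = 3.4×10⁻⁴ × 1.6 × 130 = 0.07072 m

Δh ≈ 70.7 mm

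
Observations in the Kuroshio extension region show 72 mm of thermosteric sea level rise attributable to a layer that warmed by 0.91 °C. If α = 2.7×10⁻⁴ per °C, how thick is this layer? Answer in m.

H = Δh/(αΔT) = 0.072 / (2.7×10⁻⁴ × 0.91) ≈ 293.0 m

H ≈ 293 m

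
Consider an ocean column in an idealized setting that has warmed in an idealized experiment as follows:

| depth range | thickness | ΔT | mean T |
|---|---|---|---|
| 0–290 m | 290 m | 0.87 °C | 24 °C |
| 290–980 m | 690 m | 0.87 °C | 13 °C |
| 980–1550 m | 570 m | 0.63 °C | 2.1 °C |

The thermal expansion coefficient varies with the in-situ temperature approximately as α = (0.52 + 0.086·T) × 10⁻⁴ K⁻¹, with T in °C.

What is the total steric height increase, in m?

about 0.189 m

Layer 1: α = (0.52 + 0.086×24)×10⁻⁴ = 2.584×10⁻⁴ K⁻¹
Layer 2: α = (0.52 + 0.086×13)×10⁻⁴ = 1.638×10⁻⁴ K⁻¹
Layer 3: α = (0.52 + 0.086×2.1)×10⁻⁴ = 0.7006×10⁻⁴ K⁻¹
0.87 × 2.584×10⁻⁴ × 290 = 0.06519432 m
290–980 m: 690 × 0.87 × 1.638×10⁻⁴ = 0.09832914 m
570 × 0.7006×10⁻⁴ × 0.63 = 0.025158546 m
Δh = 0.06519432 + 0.09832914 + 0.025158546 = 0.188682006 m ≈ 0.189 m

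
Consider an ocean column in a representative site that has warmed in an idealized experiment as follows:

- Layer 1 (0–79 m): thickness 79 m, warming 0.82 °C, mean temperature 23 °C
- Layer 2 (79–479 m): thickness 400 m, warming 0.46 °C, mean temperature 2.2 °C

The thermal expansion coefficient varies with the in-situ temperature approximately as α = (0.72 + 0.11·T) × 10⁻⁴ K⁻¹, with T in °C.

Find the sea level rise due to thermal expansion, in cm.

Layer 1: α = (0.72 + 0.11×23)×10⁻⁴ = 3.25×10⁻⁴ K⁻¹
Layer 2: α = (0.72 + 0.11×2.2)×10⁻⁴ = 0.962×10⁻⁴ K⁻¹
0.82 × 79 × 3.25×10⁻⁴ = 0.0210535 m
Layer 2: 0.46 × 0.962×10⁻⁴ × 400 = 0.0177008 m
Δh = 0.0210535 + 0.0177008 = 0.0387543 m

3.88 cm of thermosteric rise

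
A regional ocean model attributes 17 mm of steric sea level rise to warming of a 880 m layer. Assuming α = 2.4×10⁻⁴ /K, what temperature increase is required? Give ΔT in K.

ΔT = Δh/(αH) = 0.017 / (2.4×10⁻⁴ × 880) ≈ 0.08049 K

ΔT ≈ 0.080 K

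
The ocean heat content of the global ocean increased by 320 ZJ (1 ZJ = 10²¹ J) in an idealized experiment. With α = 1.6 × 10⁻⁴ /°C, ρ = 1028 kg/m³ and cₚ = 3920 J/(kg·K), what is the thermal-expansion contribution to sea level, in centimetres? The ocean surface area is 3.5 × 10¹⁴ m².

3.63 cm of thermosteric rise

Per unit area: Q = 320×10²¹ / (3.5×10¹⁴) ≈ 9.143×10⁸ J/m²
Δh = αQ/(ρcₚ) = 1.6×10⁻⁴ × 9.143×10⁸ / (1028 × 3920) ≈ 0.036302 m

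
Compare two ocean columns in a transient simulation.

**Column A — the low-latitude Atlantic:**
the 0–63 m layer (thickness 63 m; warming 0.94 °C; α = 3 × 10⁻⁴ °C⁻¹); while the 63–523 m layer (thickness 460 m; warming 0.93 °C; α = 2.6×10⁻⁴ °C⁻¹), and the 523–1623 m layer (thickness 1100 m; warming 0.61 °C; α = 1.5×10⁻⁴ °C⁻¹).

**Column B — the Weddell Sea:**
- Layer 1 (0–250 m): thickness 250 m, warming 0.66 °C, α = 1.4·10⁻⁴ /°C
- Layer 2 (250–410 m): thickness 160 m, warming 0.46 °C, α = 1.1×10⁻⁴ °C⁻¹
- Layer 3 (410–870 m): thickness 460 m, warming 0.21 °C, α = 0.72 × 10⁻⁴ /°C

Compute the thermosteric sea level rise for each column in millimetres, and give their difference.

A Layer 1: 3×10⁻⁴ × 63 × 0.94 = 0.017766 m
A Layer 2: 460 × 0.93 × 2.6×10⁻⁴ = 0.111228 m
A 523–1623 m: 0.61 × 1.5×10⁻⁴ × 1100 = 0.10065 m
A total: 0.229644 m
B Layer 1: 0.66 × 250 × 1.4×10⁻⁴ = 0.02310 m
B Layer 2: 1.1×10⁻⁴ × 0.46 × 160 = 0.008096 m
B Layer 3: 0.72×10⁻⁴ × 0.21 × 460 = 0.0069552 m
B total: 0.0381512 m
Difference: 0.229644 − 0.0381512 = 0.1914928 m

Δh_A ≈ 230 mm, Δh_B ≈ 38 mm; difference ≈ 190 mm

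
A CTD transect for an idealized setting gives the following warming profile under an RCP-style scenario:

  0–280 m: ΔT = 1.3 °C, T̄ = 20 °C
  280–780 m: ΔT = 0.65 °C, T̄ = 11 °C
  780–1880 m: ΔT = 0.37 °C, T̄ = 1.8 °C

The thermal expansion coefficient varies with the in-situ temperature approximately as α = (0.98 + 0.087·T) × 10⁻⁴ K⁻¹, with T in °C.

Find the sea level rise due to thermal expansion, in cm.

about 21 cm

Layer 1: α = (0.98 + 0.087×20)×10⁻⁴ = 2.72×10⁻⁴ K⁻¹
Layer 2: α = (0.98 + 0.087×11)×10⁻⁴ = 1.937×10⁻⁴ K⁻¹
Layer 3: α = (0.98 + 0.087×1.8)×10⁻⁴ = 1.1366×10⁻⁴ K⁻¹
280 × 2.72×10⁻⁴ × 1.3 = 0.099008 m
280–780 m: 1.937×10⁻⁴ × 0.65 × 500 = 0.0629525 m
1.1366×10⁻⁴ × 1100 × 0.37 = 0.04625962 m
Δh = 0.099008 + 0.0629525 + 0.04625962 = 0.20822012 m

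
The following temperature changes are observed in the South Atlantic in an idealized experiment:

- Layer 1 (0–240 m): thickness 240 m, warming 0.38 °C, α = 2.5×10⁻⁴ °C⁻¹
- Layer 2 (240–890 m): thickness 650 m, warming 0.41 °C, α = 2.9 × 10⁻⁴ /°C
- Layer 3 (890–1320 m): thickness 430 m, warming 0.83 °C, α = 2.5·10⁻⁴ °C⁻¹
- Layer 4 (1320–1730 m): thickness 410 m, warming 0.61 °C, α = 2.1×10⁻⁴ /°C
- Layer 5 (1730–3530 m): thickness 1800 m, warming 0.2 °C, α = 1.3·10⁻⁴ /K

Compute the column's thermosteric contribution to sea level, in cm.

240 × 2.5×10⁻⁴ × 0.38 = 0.02280 m
240–890 m: 650 × 2.9×10⁻⁴ × 0.41 = 0.077285 m
890–1320 m: 2.5×10⁻⁴ × 0.83 × 430 = 0.089225 m
0.61 × 410 × 2.1×10⁻⁴ = 0.052521 m
0.2 × 1800 × 1.3×10⁻⁴ = 0.04680 m
Δh = 0.02280 + 0.077285 + 0.089225 + 0.052521 + 0.04680 = 0.288631 m

about 28.9 cm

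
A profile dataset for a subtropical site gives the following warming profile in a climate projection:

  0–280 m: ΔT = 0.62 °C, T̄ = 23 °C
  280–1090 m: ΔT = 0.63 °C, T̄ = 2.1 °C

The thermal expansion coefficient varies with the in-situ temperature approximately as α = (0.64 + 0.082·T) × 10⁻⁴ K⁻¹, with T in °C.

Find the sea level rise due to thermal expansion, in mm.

Layer 1: α = (0.64 + 0.082×23)×10⁻⁴ = 2.526×10⁻⁴ K⁻¹
Layer 2: α = (0.64 + 0.082×2.1)×10⁻⁴ = 0.8122×10⁻⁴ K⁻¹
0–280 m: 2.526×10⁻⁴ × 280 × 0.62 = 0.04385136 m
0.63 × 0.8122×10⁻⁴ × 810 = 0.041446566 m
Δh = 0.04385136 + 0.041446566 = 0.085297926 m ≈ 85 mm

85 mm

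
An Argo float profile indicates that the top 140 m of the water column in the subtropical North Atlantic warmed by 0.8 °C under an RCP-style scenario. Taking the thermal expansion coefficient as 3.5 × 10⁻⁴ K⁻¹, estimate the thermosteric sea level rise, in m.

about 0.039 m

Δh = αΔT·H = 3.5×10⁻⁴ × 0.8 × 140 = 0.03920 m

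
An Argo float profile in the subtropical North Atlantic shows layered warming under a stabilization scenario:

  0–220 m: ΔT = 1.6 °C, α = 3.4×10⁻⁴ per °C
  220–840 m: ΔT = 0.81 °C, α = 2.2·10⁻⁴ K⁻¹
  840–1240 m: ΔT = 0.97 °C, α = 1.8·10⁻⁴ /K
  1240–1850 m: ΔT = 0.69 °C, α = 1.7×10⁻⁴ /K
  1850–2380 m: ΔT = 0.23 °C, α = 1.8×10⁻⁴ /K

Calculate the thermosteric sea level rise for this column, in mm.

Layer 1: 1.6 × 220 × 3.4×10⁻⁴ = 0.11968 m
220–840 m: 2.2×10⁻⁴ × 620 × 0.81 = 0.110484 m
Layer 3: 1.8×10⁻⁴ × 400 × 0.97 = 0.06984 m
1240–1850 m: 610 × 1.7×10⁻⁴ × 0.69 = 0.071553 m
Layer 5: 530 × 0.23 × 1.8×10⁻⁴ = 0.021942 m
Δh = 0.11968 + 0.110484 + 0.06984 + 0.071553 + 0.021942 = 0.393499 m ≈ 390 mm

about 390 mm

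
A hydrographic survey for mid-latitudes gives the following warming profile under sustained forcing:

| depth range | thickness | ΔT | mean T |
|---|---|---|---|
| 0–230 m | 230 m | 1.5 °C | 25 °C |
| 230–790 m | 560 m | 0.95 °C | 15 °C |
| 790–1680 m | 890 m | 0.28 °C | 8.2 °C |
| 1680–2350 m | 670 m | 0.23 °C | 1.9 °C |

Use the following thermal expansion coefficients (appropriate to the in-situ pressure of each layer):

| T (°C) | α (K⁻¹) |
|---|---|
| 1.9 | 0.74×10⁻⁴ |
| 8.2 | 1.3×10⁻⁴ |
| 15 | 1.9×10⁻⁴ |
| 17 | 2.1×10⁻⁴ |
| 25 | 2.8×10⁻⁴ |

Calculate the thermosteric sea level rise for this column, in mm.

Layer 1 at 25 °C → α = 2.8×10⁻⁴ K⁻¹
Layer 2 at 15 °C → α = 1.9×10⁻⁴ K⁻¹
Layer 3 at 8.2 °C → α = 1.3×10⁻⁴ K⁻¹
Layer 4 at 1.9 °C → α = 0.74×10⁻⁴ K⁻¹
0–230 m: 1.5 × 230 × 2.8×10⁻⁴ = 0.09660 m
Layer 2: 560 × 0.95 × 1.9×10⁻⁴ = 0.10108 m
Layer 3: 1.3×10⁻⁴ × 890 × 0.28 = 0.032396 m
1680–2350 m: 670 × 0.23 × 0.74×10⁻⁴ = 0.0114034 m
Δh = 0.09660 + 0.10108 + 0.032396 + 0.0114034 = 0.2414794 m

about 241 mm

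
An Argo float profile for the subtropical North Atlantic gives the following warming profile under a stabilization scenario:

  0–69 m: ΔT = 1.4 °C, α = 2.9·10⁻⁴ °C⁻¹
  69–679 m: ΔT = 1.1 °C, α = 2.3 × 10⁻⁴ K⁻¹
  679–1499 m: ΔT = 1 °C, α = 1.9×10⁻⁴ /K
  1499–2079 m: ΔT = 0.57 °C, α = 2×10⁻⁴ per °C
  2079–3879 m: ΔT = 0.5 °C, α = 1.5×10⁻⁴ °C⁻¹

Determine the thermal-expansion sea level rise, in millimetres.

about 539 mm

69 × 2.9×10⁻⁴ × 1.4 = 0.028014 m
610 × 1.1 × 2.3×10⁻⁴ = 0.15433 m
1 × 820 × 1.9×10⁻⁴ = 0.15580 m
1499–2079 m: 0.57 × 580 × 2×10⁻⁴ = 0.06612 m
Layer 5: 1800 × 1.5×10⁻⁴ × 0.5 = 0.13500 m
Δh = 0.028014 + 0.15433 + 0.15580 + 0.06612 + 0.13500 = 0.539264 m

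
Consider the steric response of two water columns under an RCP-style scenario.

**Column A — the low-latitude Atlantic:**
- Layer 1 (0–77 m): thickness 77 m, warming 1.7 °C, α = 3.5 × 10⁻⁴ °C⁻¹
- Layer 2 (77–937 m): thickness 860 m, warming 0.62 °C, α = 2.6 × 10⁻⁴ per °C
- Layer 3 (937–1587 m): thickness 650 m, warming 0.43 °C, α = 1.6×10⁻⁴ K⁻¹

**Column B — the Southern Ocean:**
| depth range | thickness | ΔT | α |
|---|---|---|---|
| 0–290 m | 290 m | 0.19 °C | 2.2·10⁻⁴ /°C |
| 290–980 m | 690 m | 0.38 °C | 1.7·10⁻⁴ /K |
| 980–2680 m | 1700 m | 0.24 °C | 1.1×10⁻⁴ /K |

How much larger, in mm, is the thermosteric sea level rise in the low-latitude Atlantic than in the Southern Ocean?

A Layer 1: 77 × 3.5×10⁻⁴ × 1.7 = 0.045815 m
A 77–937 m: 2.6×10⁻⁴ × 860 × 0.62 = 0.138632 m
A 937–1587 m: 1.6×10⁻⁴ × 650 × 0.43 = 0.04472 m
A total: 0.229167 m
B 0–290 m: 0.19 × 2.2×10⁻⁴ × 290 = 0.012122 m
B 0.38 × 1.7×10⁻⁴ × 690 = 0.044574 m
B 980–2680 m: 0.24 × 1700 × 1.1×10⁻⁴ = 0.04488 m
B total: 0.101576 m
Difference: 0.229167 − 0.101576 = 0.127591 m

128 mm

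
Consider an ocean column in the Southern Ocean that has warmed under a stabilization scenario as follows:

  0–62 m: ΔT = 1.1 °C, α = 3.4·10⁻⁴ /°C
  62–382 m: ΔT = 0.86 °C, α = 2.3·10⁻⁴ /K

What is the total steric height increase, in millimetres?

Δh = 86.5 mm

Layer 1: 62 × 3.4×10⁻⁴ × 1.1 = 0.023188 m
Layer 2: 320 × 2.3×10⁻⁴ × 0.86 = 0.063296 m
Δh = 0.023188 + 0.063296 = 0.086484 m ≈ 86.5 mm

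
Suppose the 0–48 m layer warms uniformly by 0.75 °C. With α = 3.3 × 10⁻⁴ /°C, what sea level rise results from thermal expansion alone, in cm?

Δh ≈ 1.2 cm

Δh = αΔT·H = 3.3×10⁻⁴ × 0.75 × 48 = 0.01188 m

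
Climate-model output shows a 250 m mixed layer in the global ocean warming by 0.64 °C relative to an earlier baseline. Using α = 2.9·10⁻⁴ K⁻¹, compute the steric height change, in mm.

Δh = αΔT·H = 2.9×10⁻⁴ × 0.64 × 250 = 0.04640 m

46.4 mm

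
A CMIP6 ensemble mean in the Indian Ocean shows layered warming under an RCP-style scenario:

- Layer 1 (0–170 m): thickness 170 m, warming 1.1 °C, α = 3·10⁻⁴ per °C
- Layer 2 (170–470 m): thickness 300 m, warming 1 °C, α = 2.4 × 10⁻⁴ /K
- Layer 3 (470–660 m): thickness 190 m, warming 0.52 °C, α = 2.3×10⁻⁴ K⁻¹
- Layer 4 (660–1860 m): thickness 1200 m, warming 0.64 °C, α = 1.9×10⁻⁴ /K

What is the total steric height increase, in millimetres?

0–170 m: 170 × 1.1 × 3×10⁻⁴ = 0.05610 m
170–470 m: 1 × 2.4×10⁻⁴ × 300 = 0.07200 m
190 × 2.3×10⁻⁴ × 0.52 = 0.022724 m
Layer 4: 0.64 × 1.9×10⁻⁴ × 1200 = 0.14592 m
Δh = 0.05610 + 0.07200 + 0.022724 + 0.14592 = 0.296744 m ≈ 297 mm

297 mm of thermosteric rise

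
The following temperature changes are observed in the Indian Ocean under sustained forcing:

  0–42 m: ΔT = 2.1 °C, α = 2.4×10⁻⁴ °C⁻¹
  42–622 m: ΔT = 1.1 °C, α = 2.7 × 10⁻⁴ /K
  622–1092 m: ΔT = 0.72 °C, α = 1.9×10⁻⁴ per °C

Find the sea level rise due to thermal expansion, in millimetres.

Δh = 260 mm

0–42 m: 42 × 2.4×10⁻⁴ × 2.1 = 0.021168 m
580 × 1.1 × 2.7×10⁻⁴ = 0.17226 m
1.9×10⁻⁴ × 0.72 × 470 = 0.064296 m
Δh = 0.021168 + 0.17226 + 0.064296 = 0.257724 m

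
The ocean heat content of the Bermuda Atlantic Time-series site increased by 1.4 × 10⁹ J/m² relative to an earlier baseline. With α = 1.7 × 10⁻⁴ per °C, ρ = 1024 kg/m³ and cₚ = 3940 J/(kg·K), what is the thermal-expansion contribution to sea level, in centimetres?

Δh = αQ/(ρcₚ) = 1.7×10⁻⁴ × 1.4×10⁹ / (1024 × 3940) ≈ 0.05899 m

5.90 cm of thermosteric rise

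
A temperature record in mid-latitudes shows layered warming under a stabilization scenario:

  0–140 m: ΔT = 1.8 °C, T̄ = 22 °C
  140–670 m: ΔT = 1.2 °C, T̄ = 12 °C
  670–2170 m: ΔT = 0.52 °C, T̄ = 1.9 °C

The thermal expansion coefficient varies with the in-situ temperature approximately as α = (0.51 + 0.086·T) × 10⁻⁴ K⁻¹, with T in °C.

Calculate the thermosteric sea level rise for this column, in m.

Δh = 0.211 m

Layer 1: α = (0.51 + 0.086×22)×10⁻⁴ = 2.402×10⁻⁴ K⁻¹
Layer 2: α = (0.51 + 0.086×12)×10⁻⁴ = 1.542×10⁻⁴ K⁻¹
Layer 3: α = (0.51 + 0.086×1.9)×10⁻⁴ = 0.6734×10⁻⁴ K⁻¹
0–140 m: 2.402×10⁻⁴ × 1.8 × 140 = 0.0605304 m
140–670 m: 530 × 1.542×10⁻⁴ × 1.2 = 0.0980712 m
670–2170 m: 0.52 × 0.6734×10⁻⁴ × 1500 = 0.0525252 m
Δh = 0.0605304 + 0.0980712 + 0.0525252 = 0.2111268 m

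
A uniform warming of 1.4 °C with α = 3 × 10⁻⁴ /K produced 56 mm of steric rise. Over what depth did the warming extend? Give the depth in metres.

H ≈ 133 m

H = Δh/(αΔT) = 0.056 / (3×10⁻⁴ × 1.4) ≈ 133.3 m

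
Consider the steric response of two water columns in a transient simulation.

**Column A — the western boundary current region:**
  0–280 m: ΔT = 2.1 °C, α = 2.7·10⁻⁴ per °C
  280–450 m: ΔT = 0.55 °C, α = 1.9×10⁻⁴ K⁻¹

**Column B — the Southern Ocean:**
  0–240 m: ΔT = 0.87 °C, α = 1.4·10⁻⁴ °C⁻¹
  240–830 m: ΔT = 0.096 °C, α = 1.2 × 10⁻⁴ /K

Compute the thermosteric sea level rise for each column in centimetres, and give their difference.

A 2.7×10⁻⁴ × 280 × 2.1 = 0.15876 m
A 280–450 m: 170 × 1.9×10⁻⁴ × 0.55 = 0.017765 m
A total: 0.176525 m
B Layer 1: 0.87 × 1.4×10⁻⁴ × 240 = 0.029232 m
B 240–830 m: 0.096 × 1.2×10⁻⁴ × 590 = 0.0067968 m
B total: 0.0360288 m
Difference: 0.176525 − 0.0360288 = 0.1404962 m

A: 17.7 cm; B: 3.60 cm; difference 14.0 cm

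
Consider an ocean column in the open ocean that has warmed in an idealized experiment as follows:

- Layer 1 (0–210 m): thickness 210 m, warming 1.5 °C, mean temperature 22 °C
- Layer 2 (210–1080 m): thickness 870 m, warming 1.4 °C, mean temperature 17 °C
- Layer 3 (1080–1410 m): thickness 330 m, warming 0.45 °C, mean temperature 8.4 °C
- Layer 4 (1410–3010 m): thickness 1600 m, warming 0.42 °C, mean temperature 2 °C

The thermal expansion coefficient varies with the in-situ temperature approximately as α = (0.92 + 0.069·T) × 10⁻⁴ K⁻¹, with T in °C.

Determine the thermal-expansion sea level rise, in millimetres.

Δh ≈ 425 mm

Layer 1: α = (0.92 + 0.069×22)×10⁻⁴ = 2.438×10⁻⁴ K⁻¹
Layer 2: α = (0.92 + 0.069×17)×10⁻⁴ = 2.093×10⁻⁴ K⁻¹
Layer 3: α = (0.92 + 0.069×8.4)×10⁻⁴ = 1.4996×10⁻⁴ K⁻¹
Layer 4: α = (0.92 + 0.069×2)×10⁻⁴ = 1.058×10⁻⁴ K⁻¹
210 × 1.5 × 2.438×10⁻⁴ = 0.076797 m
870 × 2.093×10⁻⁴ × 1.4 = 0.2549274 m
1080–1410 m: 1.4996×10⁻⁴ × 0.45 × 330 = 0.02226906 m
1600 × 1.058×10⁻⁴ × 0.42 = 0.0710976 m
Δh = 0.076797 + 0.2549274 + 0.02226906 + 0.0710976 = 0.42509106 m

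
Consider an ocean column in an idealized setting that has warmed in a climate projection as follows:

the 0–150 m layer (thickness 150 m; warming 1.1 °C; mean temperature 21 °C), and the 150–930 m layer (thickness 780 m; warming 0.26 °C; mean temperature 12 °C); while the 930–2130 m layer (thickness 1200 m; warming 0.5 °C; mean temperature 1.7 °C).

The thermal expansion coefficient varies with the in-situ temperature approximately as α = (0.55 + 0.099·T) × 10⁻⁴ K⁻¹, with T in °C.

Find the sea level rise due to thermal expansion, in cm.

12.2 cm

Layer 1: α = (0.55 + 0.099×21)×10⁻⁴ = 2.629×10⁻⁴ K⁻¹
Layer 2: α = (0.55 + 0.099×12)×10⁻⁴ = 1.738×10⁻⁴ K⁻¹
Layer 3: α = (0.55 + 0.099×1.7)×10⁻⁴ = 0.7183×10⁻⁴ K⁻¹
2.629×10⁻⁴ × 150 × 1.1 = 0.0433785 m
Layer 2: 780 × 1.738×10⁻⁴ × 0.26 = 0.03524664 m
0.7183×10⁻⁴ × 0.5 × 1200 = 0.043098 m
Δh = 0.0433785 + 0.03524664 + 0.043098 = 0.12172314 m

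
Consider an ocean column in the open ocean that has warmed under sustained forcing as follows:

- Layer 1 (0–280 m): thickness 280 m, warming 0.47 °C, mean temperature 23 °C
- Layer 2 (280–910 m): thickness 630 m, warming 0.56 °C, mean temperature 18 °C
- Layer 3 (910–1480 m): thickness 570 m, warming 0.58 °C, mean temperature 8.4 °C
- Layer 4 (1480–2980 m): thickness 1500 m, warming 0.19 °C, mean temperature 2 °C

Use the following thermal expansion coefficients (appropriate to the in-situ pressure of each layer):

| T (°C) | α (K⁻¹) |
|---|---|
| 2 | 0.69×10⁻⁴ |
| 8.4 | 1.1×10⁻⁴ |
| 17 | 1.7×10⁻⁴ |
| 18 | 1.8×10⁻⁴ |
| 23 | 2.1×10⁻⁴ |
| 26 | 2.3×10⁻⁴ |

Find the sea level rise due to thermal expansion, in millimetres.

Layer 1 at 23 °C → α = 2.1×10⁻⁴ K⁻¹
Layer 2 at 18 °C → α = 1.8×10⁻⁴ K⁻¹
Layer 3 at 8.4 °C → α = 1.1×10⁻⁴ K⁻¹
Layer 4 at 2 °C → α = 0.69×10⁻⁴ K⁻¹
Layer 1: 0.47 × 2.1×10⁻⁴ × 280 = 0.027636 m
1.8×10⁻⁴ × 630 × 0.56 = 0.063504 m
0.58 × 1.1×10⁻⁴ × 570 = 0.036366 m
1480–2980 m: 1500 × 0.19 × 0.69×10⁻⁴ = 0.019665 m
Δh = 0.027636 + 0.063504 + 0.036366 + 0.019665 = 0.147171 m ≈ 150 mm

150 mm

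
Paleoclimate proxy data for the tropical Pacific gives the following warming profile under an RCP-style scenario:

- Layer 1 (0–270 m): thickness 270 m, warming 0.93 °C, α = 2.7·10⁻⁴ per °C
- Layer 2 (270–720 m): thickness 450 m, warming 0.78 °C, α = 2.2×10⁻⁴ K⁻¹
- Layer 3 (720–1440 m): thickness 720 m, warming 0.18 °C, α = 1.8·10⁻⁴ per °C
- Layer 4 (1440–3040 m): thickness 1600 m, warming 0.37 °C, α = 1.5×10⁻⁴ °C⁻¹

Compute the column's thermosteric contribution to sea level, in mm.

0–270 m: 2.7×10⁻⁴ × 0.93 × 270 = 0.067797 m
2.2×10⁻⁴ × 0.78 × 450 = 0.07722 m
Layer 3: 0.18 × 720 × 1.8×10⁻⁴ = 0.023328 m
1.5×10⁻⁴ × 0.37 × 1600 = 0.08880 m
Δh = 0.067797 + 0.07722 + 0.023328 + 0.08880 = 0.257145 m ≈ 257 mm

Δh ≈ 257 mm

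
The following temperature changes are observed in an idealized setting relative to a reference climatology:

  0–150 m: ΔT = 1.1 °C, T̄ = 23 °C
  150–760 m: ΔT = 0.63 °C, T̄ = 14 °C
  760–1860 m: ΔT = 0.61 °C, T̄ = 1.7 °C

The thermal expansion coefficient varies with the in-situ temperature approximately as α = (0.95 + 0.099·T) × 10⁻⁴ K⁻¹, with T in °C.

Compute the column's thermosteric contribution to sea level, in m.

Layer 1: α = (0.95 + 0.099×23)×10⁻⁴ = 3.227×10⁻⁴ K⁻¹
Layer 2: α = (0.95 + 0.099×14)×10⁻⁴ = 2.336×10⁻⁴ K⁻¹
Layer 3: α = (0.95 + 0.099×1.7)×10⁻⁴ = 1.1183×10⁻⁴ K⁻¹
Layer 1: 1.1 × 150 × 3.227×10⁻⁴ = 0.0532455 m
Layer 2: 0.63 × 610 × 2.336×10⁻⁴ = 0.08977248 m
1.1183×10⁻⁴ × 0.61 × 1100 = 0.07503793 m
Δh = 0.0532455 + 0.08977248 + 0.07503793 = 0.21805591 m

about 0.218 m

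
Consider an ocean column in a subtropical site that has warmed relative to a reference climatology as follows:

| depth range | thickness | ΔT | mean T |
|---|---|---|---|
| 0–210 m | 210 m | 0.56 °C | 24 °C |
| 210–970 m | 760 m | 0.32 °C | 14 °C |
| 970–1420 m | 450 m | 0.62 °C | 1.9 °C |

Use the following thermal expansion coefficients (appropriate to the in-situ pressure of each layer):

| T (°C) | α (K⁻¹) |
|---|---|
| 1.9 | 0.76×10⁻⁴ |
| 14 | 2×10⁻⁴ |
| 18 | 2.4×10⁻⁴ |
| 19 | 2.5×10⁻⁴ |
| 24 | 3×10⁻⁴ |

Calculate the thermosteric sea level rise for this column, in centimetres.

Layer 1 at 24 °C → α = 3×10⁻⁴ K⁻¹
Layer 2 at 14 °C → α = 2×10⁻⁴ K⁻¹
Layer 3 at 1.9 °C → α = 0.76×10⁻⁴ K⁻¹
210 × 0.56 × 3×10⁻⁴ = 0.03528 m
Layer 2: 760 × 0.32 × 2×10⁻⁴ = 0.04864 m
0.76×10⁻⁴ × 0.62 × 450 = 0.021204 m
Δh = 0.03528 + 0.04864 + 0.021204 = 0.105124 m ≈ 10.5 cm

Δh = 10.5 cm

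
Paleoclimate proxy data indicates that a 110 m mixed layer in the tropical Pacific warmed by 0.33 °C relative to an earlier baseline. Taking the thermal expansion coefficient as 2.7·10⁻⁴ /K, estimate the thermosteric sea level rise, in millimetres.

Δh = 9.80 mm

Δh = αΔT·H = 2.7×10⁻⁴ × 0.33 × 110 = 0.009801 m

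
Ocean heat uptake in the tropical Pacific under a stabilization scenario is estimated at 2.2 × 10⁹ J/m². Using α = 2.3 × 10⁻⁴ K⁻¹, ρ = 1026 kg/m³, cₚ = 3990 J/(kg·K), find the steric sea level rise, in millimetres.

124 mm of thermosteric rise

Δh = αQ/(ρcₚ) = 2.3×10⁻⁴ × 2.2×10⁹ / (1026 × 3990) ≈ 0.12360 m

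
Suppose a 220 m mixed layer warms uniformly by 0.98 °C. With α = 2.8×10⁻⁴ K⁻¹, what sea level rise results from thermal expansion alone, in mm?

Δh ≈ 60 mm

Δh = αΔT·H = 2.8×10⁻⁴ × 0.98 × 220 = 0.060368 m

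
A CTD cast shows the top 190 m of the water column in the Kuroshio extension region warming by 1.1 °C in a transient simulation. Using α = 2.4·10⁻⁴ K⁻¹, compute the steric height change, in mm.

Δh = αΔT·H = 2.4×10⁻⁴ × 1.1 × 190 = 0.05016 m

about 50.2 mm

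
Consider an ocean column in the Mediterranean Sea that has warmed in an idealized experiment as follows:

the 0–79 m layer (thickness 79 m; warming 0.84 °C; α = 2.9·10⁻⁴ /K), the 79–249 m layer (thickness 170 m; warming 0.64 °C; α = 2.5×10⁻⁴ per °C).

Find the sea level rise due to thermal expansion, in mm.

Δh = 46 mm

79 × 2.9×10⁻⁴ × 0.84 = 0.0192444 m
2.5×10⁻⁴ × 170 × 0.64 = 0.02720 m
Δh = 0.0192444 + 0.02720 = 0.0464444 m ≈ 46 mm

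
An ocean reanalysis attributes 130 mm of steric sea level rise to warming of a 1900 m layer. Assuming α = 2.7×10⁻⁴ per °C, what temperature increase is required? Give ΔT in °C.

ΔT ≈ 0.25 °C

ΔT = Δh/(αH) = 0.13 / (2.7×10⁻⁴ × 1900) ≈ 0.2534 °C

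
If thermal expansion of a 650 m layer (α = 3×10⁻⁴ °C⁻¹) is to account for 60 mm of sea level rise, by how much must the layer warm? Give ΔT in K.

about 0.308 K

ΔT = Δh/(αH) = 0.06 / (3×10⁻⁴ × 650) ≈ 0.3077 K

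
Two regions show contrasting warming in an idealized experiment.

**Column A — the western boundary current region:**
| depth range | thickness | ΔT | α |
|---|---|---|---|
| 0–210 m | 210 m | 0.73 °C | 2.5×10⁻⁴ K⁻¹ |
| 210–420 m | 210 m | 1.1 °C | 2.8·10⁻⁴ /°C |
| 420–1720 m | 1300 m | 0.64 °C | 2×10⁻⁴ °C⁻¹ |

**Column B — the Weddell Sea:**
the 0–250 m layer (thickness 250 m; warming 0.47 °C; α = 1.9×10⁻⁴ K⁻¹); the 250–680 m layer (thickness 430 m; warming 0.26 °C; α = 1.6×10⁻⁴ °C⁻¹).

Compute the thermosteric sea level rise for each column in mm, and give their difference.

A Layer 1: 210 × 2.5×10⁻⁴ × 0.73 = 0.038325 m
A Layer 2: 210 × 2.8×10⁻⁴ × 1.1 = 0.06468 m
A Layer 3: 1300 × 0.64 × 2×10⁻⁴ = 0.16640 m
A total: 0.269405 m
B 0–250 m: 0.47 × 250 × 1.9×10⁻⁴ = 0.022325 m
B 430 × 1.6×10⁻⁴ × 0.26 = 0.017888 m
B total: 0.040213 m
Difference: 0.269405 − 0.040213 = 0.229192 m

A: 270 mm; B: 40 mm; difference 230 mm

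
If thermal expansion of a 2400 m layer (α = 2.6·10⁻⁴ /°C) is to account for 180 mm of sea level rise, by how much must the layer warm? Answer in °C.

ΔT ≈ 0.29 °C

ΔT = Δh/(αH) = 0.18 / (2.6×10⁻⁴ × 2400) ≈ 0.2885 °C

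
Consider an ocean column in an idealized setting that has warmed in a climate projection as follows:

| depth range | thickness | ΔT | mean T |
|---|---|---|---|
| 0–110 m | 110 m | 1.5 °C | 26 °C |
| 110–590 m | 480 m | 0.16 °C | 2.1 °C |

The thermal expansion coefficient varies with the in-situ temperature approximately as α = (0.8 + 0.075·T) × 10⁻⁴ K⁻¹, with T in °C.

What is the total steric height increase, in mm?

53 mm

Layer 1: α = (0.8 + 0.075×26)×10⁻⁴ = 2.75×10⁻⁴ K⁻¹
Layer 2: α = (0.8 + 0.075×2.1)×10⁻⁴ = 0.9575×10⁻⁴ K⁻¹
2.75×10⁻⁴ × 110 × 1.5 = 0.045375 m
0.16 × 480 × 0.9575×10⁻⁴ = 0.0073536 m
Δh = 0.045375 + 0.0073536 = 0.0527286 m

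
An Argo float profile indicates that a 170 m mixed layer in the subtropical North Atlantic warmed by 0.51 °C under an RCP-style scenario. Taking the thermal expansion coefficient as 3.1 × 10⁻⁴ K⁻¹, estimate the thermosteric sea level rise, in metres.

about 0.0269 m

Δh = αΔT·H = 3.1×10⁻⁴ × 0.51 × 170 = 0.026877 m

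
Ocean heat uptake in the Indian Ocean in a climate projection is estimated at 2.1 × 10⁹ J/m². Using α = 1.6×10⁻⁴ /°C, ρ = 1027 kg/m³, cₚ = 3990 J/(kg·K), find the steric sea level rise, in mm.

Δh = αQ/(ρcₚ) = 1.6×10⁻⁴ × 2.1×10⁹ / (1027 × 3990) ≈ 0.081997 m

about 82 mm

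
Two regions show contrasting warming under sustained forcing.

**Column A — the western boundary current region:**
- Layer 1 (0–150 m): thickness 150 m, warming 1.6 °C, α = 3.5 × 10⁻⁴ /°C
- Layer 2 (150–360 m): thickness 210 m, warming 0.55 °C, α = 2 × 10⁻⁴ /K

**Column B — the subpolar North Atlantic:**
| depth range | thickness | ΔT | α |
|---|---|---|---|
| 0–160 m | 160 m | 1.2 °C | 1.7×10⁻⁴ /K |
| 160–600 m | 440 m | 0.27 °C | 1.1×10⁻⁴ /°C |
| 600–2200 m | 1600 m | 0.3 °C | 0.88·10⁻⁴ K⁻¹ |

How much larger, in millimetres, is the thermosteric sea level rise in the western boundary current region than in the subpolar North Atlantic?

A 0–150 m: 1.6 × 150 × 3.5×10⁻⁴ = 0.08400 m
A 210 × 0.55 × 2×10⁻⁴ = 0.02310 m
A total: 0.10710 m
B 0–160 m: 1.2 × 160 × 1.7×10⁻⁴ = 0.03264 m
B 160–600 m: 0.27 × 440 × 1.1×10⁻⁴ = 0.013068 m
B 600–2200 m: 0.3 × 1600 × 0.88×10⁻⁴ = 0.04224 m
B total: 0.087948 m
Difference: 0.10710 − 0.087948 = 0.019152 m

19.2 mm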